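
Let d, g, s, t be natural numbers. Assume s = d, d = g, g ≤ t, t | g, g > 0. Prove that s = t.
From s = d and d = g, s = g. t | g and g > 0, so t ≤ g. From g ≤ t, g = t. Since s = g, s = t.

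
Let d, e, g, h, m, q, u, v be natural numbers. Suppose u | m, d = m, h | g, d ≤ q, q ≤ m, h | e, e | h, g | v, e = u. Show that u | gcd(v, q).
h | e and e | h, so h = e. Since e = u, h = u. h | g and g | v, so h | v. Since h = u, u | v. d = m and d ≤ q, so m ≤ q. q ≤ m, so m = q. u | m, so u | q. Since u | v, u | gcd(v, q).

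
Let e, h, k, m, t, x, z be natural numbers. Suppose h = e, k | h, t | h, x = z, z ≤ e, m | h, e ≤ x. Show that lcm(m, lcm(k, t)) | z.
Because x = z and e ≤ x, e ≤ z. z ≤ e, so e = z. h = e, so h = z. Since k | h and t | h, lcm(k, t) | h. Since m | h, lcm(m, lcm(k, t)) | h. Since h = z, lcm(m, lcm(k, t)) | z.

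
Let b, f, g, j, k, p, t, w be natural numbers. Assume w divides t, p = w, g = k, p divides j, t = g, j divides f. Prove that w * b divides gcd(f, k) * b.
p = w and p divides j, so w divides j. From j divides f, w divides f. t = g and g = k, therefore t = k. w divides t, so w divides k. w divides f, so w divides gcd(f, k). Then w * b divides gcd(f, k) * b.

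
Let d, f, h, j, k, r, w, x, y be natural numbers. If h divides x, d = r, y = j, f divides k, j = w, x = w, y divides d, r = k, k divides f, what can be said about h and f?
h divides f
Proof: k divides f and f divides k, thus k = f. r = k, so r = f. Since x = w and h divides x, h divides w. Because y = j and y divides d, j divides d. d = r, so j divides r. j = w, so w divides r. Since h divides w, h divides r. Since r = f, h divides f.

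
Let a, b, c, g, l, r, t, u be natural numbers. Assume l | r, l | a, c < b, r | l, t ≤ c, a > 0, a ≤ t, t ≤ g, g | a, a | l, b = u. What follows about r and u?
r < u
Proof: Because a | l and l | a, a = l. l | r and r | l, thus l = r. a = l, so a = r. From g | a and a > 0, g ≤ a. Since t ≤ g, t ≤ a. a ≤ t, so t = a. Because t ≤ c, a ≤ c. b = u and c < b, hence c < u. Since a ≤ c, a < u. a = r, so r < u.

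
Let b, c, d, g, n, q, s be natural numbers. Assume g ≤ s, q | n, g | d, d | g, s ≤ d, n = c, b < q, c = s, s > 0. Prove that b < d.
From g | d and d | g, g = d. g ≤ s, so d ≤ s. Since s ≤ d, s = d. Since n = c and c = s, n = s. q | n, so q | s. From s > 0, q ≤ s. s = d, so q ≤ d. b < q, so b < d.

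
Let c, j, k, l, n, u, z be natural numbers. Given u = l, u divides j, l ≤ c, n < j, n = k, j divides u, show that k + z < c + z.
From j divides u and u divides j, j = u. Since u = l, j = l. From n = k and n < j, k < j. j = l, so k < l. l ≤ c, so k < c. Then k + z < c + z.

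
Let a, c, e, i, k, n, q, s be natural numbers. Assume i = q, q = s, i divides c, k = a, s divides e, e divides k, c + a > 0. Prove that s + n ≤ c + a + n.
i = q and q = s, therefore i = s. i divides c, so s divides c. s divides e and e divides k, hence s divides k. Since k = a, s divides a. Since s divides c, s divides c + a. Because c + a > 0, s ≤ c + a. Then s + n ≤ c + a + n.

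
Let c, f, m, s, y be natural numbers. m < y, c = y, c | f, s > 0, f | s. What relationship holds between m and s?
m < s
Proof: c | f and f | s, therefore c | s. c = y, so y | s. Because s > 0, y ≤ s. m < y, so m < s.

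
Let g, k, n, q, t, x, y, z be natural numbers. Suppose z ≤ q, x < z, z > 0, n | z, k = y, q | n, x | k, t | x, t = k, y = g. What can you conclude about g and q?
g < q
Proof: Because t = k and t | x, k | x. x | k, so x = k. k = y, so x = y. y = g, so x = g. Since q | n and n | z, q | z. Since z > 0, q ≤ z. z ≤ q, so z = q. Since x < z, x < q. Since x = g, g < q.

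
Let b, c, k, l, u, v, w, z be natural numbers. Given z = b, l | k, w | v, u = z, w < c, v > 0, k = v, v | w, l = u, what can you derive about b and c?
b < c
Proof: u = z and z = b, hence u = b. k = v and l | k, so l | v. Because l = u, u | v. Since v > 0, u ≤ v. Since u = b, b ≤ v. w | v and v | w, hence w = v. w < c, so v < c. Because b ≤ v, b < c.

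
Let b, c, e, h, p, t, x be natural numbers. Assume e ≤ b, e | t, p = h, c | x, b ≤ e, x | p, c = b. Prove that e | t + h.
Since b ≤ e and e ≤ b, b = e. c = b and c | x, therefore b | x. Since b = e, e | x. p = h and x | p, thus x | h. Since e | x, e | h. From e | t, e | t + h.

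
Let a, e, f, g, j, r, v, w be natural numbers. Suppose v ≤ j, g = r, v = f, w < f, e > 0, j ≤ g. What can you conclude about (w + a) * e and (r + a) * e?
(w + a) * e < (r + a) * e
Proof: Because v = f and v ≤ j, f ≤ j. j ≤ g, so f ≤ g. Since w < f, w < g. g = r, so w < r. Then w + a < r + a. Since e > 0, (w + a) * e < (r + a) * e.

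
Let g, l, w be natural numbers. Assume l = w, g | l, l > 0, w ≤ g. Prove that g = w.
g | l and l > 0, hence g ≤ l. l = w, so g ≤ w. w ≤ g, so g = w.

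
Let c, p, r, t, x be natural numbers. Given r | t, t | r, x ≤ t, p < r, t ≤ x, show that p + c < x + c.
r | t and t | r, therefore r = t. t ≤ x and x ≤ t, therefore t = x. Since r = t, r = x. Since p < r, p < x. Then p + c < x + c.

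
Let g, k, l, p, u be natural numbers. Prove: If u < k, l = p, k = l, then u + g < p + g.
k = l and l = p, hence k = p. Since u < k, u < p. Then u + g < p + g.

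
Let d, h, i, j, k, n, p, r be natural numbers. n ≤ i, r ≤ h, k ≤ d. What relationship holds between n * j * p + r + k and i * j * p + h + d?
n * j * p + r + k ≤ i * j * p + h + d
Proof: From n ≤ i, by multiplying by a non-negative, n * j ≤ i * j. By multiplying by a non-negative, n * j * p ≤ i * j * p. From r ≤ h and k ≤ d, r + k ≤ h + d. Since n * j * p ≤ i * j * p, n * j * p + r + k ≤ i * j * p + h + d.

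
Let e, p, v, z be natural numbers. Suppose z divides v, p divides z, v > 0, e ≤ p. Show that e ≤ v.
p divides z and z divides v, hence p divides v. v > 0, so p ≤ v. Since e ≤ p, e ≤ v.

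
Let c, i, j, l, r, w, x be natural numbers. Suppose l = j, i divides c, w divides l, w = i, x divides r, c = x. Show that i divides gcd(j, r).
From l = j and w divides l, w divides j. From w = i, i divides j. c = x and i divides c, so i divides x. x divides r, so i divides r. From i divides j, i divides gcd(j, r).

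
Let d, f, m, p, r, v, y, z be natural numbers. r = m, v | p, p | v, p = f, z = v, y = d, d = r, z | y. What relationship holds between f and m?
f | m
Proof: Since v | p and p | v, v = p. Since p = f, v = f. From y = d and d = r, y = r. Since z | y, z | r. Since z = v, v | r. Since v = f, f | r. r = m, so f | m.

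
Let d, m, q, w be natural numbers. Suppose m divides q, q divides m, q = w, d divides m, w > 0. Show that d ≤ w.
m divides q and q divides m, so m = q. Since q = w, m = w. d divides m, so d divides w. Since w > 0, d ≤ w.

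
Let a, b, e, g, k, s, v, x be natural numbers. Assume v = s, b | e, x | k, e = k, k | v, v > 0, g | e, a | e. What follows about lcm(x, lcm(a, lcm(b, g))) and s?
lcm(x, lcm(a, lcm(b, g))) ≤ s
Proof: b | e and g | e, thus lcm(b, g) | e. Since a | e, lcm(a, lcm(b, g)) | e. e = k, so lcm(a, lcm(b, g)) | k. Since x | k, lcm(x, lcm(a, lcm(b, g))) | k. k | v, so lcm(x, lcm(a, lcm(b, g))) | v. From v > 0, lcm(x, lcm(a, lcm(b, g))) ≤ v. Because v = s, lcm(x, lcm(a, lcm(b, g))) ≤ s.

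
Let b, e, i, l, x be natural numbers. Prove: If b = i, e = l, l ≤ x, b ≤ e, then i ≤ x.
b = i and b ≤ e, thus i ≤ e. e = l, so i ≤ l. Since l ≤ x, i ≤ x.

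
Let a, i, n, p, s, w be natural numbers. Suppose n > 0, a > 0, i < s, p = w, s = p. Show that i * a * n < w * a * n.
s = p and p = w, hence s = w. i < s, so i < w. Because a > 0, i * a < w * a. n > 0, so i * a * n < w * a * n.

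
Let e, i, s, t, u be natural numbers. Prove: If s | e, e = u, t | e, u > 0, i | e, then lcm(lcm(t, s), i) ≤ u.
t | e and s | e, so lcm(t, s) | e. i | e, so lcm(lcm(t, s), i) | e. Since e = u, lcm(lcm(t, s), i) | u. u > 0, so lcm(lcm(t, s), i) ≤ u.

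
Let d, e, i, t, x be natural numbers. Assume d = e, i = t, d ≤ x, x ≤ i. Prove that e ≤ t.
d ≤ x and x ≤ i, thus d ≤ i. i = t, so d ≤ t. d = e, so e ≤ t.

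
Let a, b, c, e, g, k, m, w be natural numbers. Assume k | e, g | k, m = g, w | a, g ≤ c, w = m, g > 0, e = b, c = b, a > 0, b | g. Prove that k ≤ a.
Since b | g and g > 0, b ≤ g. c = b and g ≤ c, hence g ≤ b. Since b ≤ g, b = g. Since e = b and k | e, k | b. b = g, so k | g. g | k, so g = k. From w = m and w | a, m | a. Since a > 0, m ≤ a. Since m = g, g ≤ a. Because g = k, k ≤ a.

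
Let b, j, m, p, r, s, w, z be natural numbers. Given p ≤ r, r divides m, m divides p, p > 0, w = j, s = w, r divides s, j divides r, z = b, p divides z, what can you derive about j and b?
j divides b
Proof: From r divides m and m divides p, r divides p. p > 0, so r ≤ p. p ≤ r, so p = r. Because s = w and r divides s, r divides w. w = j, so r divides j. j divides r, so r = j. p = r, so p = j. From z = b and p divides z, p divides b. Because p = j, j divides b.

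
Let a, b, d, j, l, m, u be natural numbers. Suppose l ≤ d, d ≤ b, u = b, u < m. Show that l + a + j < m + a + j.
u = b and u < m, therefore b < m. d ≤ b, so d < m. l ≤ d, so l < m. Then l + a < m + a. Then l + a + j < m + a + j.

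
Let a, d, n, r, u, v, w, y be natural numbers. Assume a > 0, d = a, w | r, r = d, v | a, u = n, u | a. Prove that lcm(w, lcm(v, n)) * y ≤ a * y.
Because r = d and w | r, w | d. Since d = a, w | a. u = n and u | a, therefore n | a. v | a, so lcm(v, n) | a. Since w | a, lcm(w, lcm(v, n)) | a. Since a > 0, lcm(w, lcm(v, n)) ≤ a. Then lcm(w, lcm(v, n)) * y ≤ a * y.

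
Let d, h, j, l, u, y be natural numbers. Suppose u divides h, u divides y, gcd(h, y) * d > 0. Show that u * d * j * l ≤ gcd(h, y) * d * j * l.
From u divides h and u divides y, u divides gcd(h, y). Then u * d divides gcd(h, y) * d. Since gcd(h, y) * d > 0, u * d ≤ gcd(h, y) * d. By multiplying by a non-negative, u * d * j ≤ gcd(h, y) * d * j. By multiplying by a non-negative, u * d * j * l ≤ gcd(h, y) * d * j * l.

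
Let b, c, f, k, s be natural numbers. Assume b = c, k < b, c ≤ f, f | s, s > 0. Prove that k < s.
Since b = c and k < b, k < c. Because f | s and s > 0, f ≤ s. Since c ≤ f, c ≤ s. k < c, so k < s.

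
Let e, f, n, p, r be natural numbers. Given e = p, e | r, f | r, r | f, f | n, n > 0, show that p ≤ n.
f | r and r | f, therefore f = r. Since f | n, r | n. From e | r, e | n. Since n > 0, e ≤ n. From e = p, p ≤ n.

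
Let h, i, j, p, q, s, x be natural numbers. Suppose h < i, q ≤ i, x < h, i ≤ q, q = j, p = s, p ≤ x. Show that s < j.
From i ≤ q and q ≤ i, i = q. Since q = j, i = j. Because p = s and p ≤ x, s ≤ x. x < h and h < i, so x < i. Since s ≤ x, s < i. i = j, so s < j.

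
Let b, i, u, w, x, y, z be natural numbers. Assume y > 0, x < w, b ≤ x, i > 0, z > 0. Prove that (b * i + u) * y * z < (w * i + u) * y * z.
b ≤ x and x < w, so b < w. Combining with i > 0, by multiplying by a positive, b * i < w * i. Then b * i + u < w * i + u. Using y > 0, by multiplying by a positive, (b * i + u) * y < (w * i + u) * y. Combining with z > 0, by multiplying by a positive, (b * i + u) * y * z < (w * i + u) * y * z.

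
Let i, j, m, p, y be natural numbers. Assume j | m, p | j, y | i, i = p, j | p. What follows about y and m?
y | m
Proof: Since i = p and y | i, y | p. Since j | p and p | j, j = p. j | m, so p | m. Since y | p, y | m.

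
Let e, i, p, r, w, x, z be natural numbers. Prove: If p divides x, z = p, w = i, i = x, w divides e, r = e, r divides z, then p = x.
Because w = i and i = x, w = x. w divides e, so x divides e. r = e and r divides z, thus e divides z. x divides e, so x divides z. z = p, so x divides p. Since p divides x, p = x.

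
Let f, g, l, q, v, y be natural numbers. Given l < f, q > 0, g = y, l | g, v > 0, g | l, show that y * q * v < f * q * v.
Because l | g and g | l, l = g. g = y, so l = y. Because l < f, y < f. q > 0, so y * q < f * q. v > 0, so y * q * v < f * q * v.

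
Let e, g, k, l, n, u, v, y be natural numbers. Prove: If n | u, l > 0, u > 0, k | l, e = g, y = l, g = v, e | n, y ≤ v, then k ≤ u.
k | l and l > 0, therefore k ≤ l. y = l and y ≤ v, thus l ≤ v. Since k ≤ l, k ≤ v. Because e = g and e | n, g | n. From g = v, v | n. n | u, so v | u. Since u > 0, v ≤ u. k ≤ v, so k ≤ u.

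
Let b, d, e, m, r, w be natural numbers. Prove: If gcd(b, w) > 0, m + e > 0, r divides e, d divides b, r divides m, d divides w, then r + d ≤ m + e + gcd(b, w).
Since r divides m and r divides e, r divides m + e. Since m + e > 0, r ≤ m + e. d divides b and d divides w, therefore d divides gcd(b, w). gcd(b, w) > 0, so d ≤ gcd(b, w). Since r ≤ m + e, r + d ≤ m + e + gcd(b, w).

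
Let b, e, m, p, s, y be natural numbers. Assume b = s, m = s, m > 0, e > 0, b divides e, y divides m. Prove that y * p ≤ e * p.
y divides m and m > 0, therefore y ≤ m. Since m = s, y ≤ s. b = s and b divides e, so s divides e. Since e > 0, s ≤ e. From y ≤ s, y ≤ e. By multiplying by a non-negative, y * p ≤ e * p.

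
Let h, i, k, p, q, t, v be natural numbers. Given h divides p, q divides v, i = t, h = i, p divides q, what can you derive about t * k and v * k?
t * k divides v * k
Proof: h divides p and p divides q, thus h divides q. h = i, so i divides q. q divides v, so i divides v. i = t, so t divides v. Then t * k divides v * k.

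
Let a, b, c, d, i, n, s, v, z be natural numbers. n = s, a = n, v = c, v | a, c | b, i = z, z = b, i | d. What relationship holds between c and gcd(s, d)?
c | gcd(s, d)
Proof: v = c and v | a, so c | a. Since a = n, c | n. Since n = s, c | s. i = z and z = b, therefore i = b. Because i | d, b | d. From c | b, c | d. c | s, so c | gcd(s, d).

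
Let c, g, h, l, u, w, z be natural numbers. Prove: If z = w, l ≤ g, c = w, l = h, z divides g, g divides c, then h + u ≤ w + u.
Because c = w and g divides c, g divides w. From z = w and z divides g, w divides g. Since g divides w, g = w. Since l ≤ g, l ≤ w. l = h, so h ≤ w. Then h + u ≤ w + u.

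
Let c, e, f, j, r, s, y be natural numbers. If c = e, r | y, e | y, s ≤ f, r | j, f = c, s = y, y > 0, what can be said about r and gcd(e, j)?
r | gcd(e, j)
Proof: f = c and c = e, thus f = e. From s = y and s ≤ f, y ≤ f. Since f = e, y ≤ e. Since e | y and y > 0, e ≤ y. Since y ≤ e, y = e. From r | y, r | e. Since r | j, r | gcd(e, j).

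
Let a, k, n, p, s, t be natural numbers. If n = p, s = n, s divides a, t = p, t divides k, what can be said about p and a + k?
p divides a + k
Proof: s = n and s divides a, hence n divides a. n = p, so p divides a. t = p and t divides k, thus p divides k. Since p divides a, p divides a + k.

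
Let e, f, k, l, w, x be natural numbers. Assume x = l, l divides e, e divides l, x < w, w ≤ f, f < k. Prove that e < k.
l divides e and e divides l, hence l = e. x = l, so x = e. Since x < w and w ≤ f, x < f. Since f < k, x < k. x = e, so e < k.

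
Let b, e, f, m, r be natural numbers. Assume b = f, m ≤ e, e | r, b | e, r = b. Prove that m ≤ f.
Since r = b and e | r, e | b. b | e, so e = b. b = f, so e = f. From m ≤ e, m ≤ f.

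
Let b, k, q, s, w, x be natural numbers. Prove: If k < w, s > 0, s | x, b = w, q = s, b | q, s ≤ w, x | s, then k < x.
b = w and b | q, so w | q. q = s, so w | s. s > 0, so w ≤ s. Since s ≤ w, w = s. Because s | x and x | s, s = x. w = s, so w = x. Since k < w, k < x.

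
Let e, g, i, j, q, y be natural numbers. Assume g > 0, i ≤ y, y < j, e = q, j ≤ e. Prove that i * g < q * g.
y < j and j ≤ e, hence y < e. Since e = q, y < q. i ≤ y, so i < q. From g > 0, i * g < q * g.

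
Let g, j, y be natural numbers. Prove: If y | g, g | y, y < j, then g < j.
y | g and g | y, hence y = g. y < j, so g < j.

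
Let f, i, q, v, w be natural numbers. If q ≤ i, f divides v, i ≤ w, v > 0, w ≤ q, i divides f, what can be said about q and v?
q ≤ v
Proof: From i ≤ w and w ≤ q, i ≤ q. Since q ≤ i, i = q. i divides f and f divides v, hence i divides v. Since v > 0, i ≤ v. Since i = q, q ≤ v.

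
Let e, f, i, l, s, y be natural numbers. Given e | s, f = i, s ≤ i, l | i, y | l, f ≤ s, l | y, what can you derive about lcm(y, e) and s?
lcm(y, e) | s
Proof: Since f = i and f ≤ s, i ≤ s. s ≤ i, so i = s. Because l | y and y | l, l = y. l | i, so y | i. i = s, so y | s. e | s, so lcm(y, e) | s.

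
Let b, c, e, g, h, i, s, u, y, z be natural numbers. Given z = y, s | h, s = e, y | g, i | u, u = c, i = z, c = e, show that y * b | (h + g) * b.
From u = c and c = e, u = e. Because i = z and i | u, z | u. z = y, so y | u. From u = e, y | e. s = e and s | h, so e | h. y | e, so y | h. Since y | g, y | h + g. Then y * b | (h + g) * b.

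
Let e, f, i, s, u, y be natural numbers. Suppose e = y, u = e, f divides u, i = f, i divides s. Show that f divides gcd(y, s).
u = e and f divides u, hence f divides e. Since e = y, f divides y. i = f and i divides s, hence f divides s. Because f divides y, f divides gcd(y, s).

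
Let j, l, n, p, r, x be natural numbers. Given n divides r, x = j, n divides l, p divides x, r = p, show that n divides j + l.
Because r = p and n divides r, n divides p. x = j and p divides x, so p divides j. Since n divides p, n divides j. Since n divides l, n divides j + l.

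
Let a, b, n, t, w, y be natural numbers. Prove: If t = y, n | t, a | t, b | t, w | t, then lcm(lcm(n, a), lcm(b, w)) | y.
Because n | t and a | t, lcm(n, a) | t. b | t and w | t, hence lcm(b, w) | t. Since lcm(n, a) | t, lcm(lcm(n, a), lcm(b, w)) | t. t = y, so lcm(lcm(n, a), lcm(b, w)) | y.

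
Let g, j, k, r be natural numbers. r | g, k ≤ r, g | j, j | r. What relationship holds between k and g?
k ≤ g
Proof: g | j and j | r, so g | r. From r | g, r = g. From k ≤ r, k ≤ g.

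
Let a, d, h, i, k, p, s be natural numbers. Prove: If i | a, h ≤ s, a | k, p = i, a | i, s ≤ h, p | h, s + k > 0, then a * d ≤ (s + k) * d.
From h ≤ s and s ≤ h, h = s. i | a and a | i, thus i = a. Since p = i, p = a. p | h, so a | h. Because h = s, a | s. Since a | k, a | s + k. s + k > 0, so a ≤ s + k. Then a * d ≤ (s + k) * d.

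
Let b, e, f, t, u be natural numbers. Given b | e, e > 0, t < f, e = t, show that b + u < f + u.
From b | e and e > 0, b ≤ e. e = t, so b ≤ t. Because t < f, b < f. Then b + u < f + u.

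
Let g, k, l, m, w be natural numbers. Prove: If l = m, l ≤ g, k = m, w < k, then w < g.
Since k = m and w < k, w < m. Because l = m and l ≤ g, m ≤ g. Since w < m, w < g.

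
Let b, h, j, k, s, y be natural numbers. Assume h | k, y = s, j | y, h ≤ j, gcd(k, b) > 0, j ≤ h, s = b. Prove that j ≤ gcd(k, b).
h ≤ j and j ≤ h, so h = j. Since h | k, j | k. y = s and j | y, thus j | s. s = b, so j | b. j | k, so j | gcd(k, b). gcd(k, b) > 0, so j ≤ gcd(k, b).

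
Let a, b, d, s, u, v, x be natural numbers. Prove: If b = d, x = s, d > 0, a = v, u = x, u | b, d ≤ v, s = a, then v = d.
From x = s and s = a, x = a. a = v, so x = v. From u = x and u | b, x | b. Since b = d, x | d. Since d > 0, x ≤ d. x = v, so v ≤ d. From d ≤ v, v = d.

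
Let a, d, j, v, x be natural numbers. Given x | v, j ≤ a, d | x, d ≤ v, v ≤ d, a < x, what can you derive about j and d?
j < d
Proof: Because v ≤ d and d ≤ v, v = d. x | v, so x | d. Because d | x, x = d. j ≤ a and a < x, therefore j < x. Because x = d, j < d.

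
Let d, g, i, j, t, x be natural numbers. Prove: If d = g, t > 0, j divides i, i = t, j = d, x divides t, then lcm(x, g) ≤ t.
Since j = d and d = g, j = g. Since j divides i, g divides i. i = t, so g divides t. x divides t, so lcm(x, g) divides t. t > 0, so lcm(x, g) ≤ t.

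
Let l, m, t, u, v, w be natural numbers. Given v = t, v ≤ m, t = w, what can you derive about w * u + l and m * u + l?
w * u + l ≤ m * u + l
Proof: From v = t and t = w, v = w. v ≤ m, so w ≤ m. Then w * u ≤ m * u. Then w * u + l ≤ m * u + l.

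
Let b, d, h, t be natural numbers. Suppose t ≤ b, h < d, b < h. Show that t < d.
Since b < h and h < d, b < d. t ≤ b, so t < d.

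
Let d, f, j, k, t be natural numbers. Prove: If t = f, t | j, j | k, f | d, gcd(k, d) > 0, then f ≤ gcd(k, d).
t = f and t | j, thus f | j. Because j | k, f | k. Since f | d, f | gcd(k, d). Since gcd(k, d) > 0, f ≤ gcd(k, d).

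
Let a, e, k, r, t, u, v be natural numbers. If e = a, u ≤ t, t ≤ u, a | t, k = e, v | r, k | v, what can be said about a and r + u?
a | r + u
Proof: From k = e and e = a, k = a. k | v and v | r, hence k | r. k = a, so a | r. t ≤ u and u ≤ t, thus t = u. a | t, so a | u. From a | r, a | r + u.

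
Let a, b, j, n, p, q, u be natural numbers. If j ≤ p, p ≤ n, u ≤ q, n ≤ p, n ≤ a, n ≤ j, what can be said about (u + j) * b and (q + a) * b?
(u + j) * b ≤ (q + a) * b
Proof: From p ≤ n and n ≤ p, p = n. j ≤ p, so j ≤ n. n ≤ j, so n = j. Since n ≤ a, j ≤ a. Since u ≤ q, u + j ≤ q + a. By multiplying by a non-negative, (u + j) * b ≤ (q + a) * b.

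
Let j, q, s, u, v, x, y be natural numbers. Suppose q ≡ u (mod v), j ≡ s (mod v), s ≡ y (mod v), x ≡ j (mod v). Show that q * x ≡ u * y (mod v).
Because x ≡ j (mod v) and j ≡ s (mod v), x ≡ s (mod v). Since s ≡ y (mod v), x ≡ y (mod v). From q ≡ u (mod v), by multiplying congruences, q * x ≡ u * y (mod v).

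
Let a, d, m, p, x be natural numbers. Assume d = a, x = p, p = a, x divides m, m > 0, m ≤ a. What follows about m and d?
m = d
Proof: x = p and p = a, so x = a. Since x divides m, a divides m. m > 0, so a ≤ m. Since m ≤ a, a = m. Since d = a, d = m. Then m = d.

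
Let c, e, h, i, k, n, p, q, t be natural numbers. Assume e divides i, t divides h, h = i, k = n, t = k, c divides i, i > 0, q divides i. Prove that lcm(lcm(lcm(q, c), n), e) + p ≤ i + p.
q divides i and c divides i, thus lcm(q, c) divides i. h = i and t divides h, hence t divides i. t = k, so k divides i. Since k = n, n divides i. Because lcm(q, c) divides i, lcm(lcm(q, c), n) divides i. e divides i, so lcm(lcm(lcm(q, c), n), e) divides i. Since i > 0, lcm(lcm(lcm(q, c), n), e) ≤ i. Then lcm(lcm(lcm(q, c), n), e) + p ≤ i + p.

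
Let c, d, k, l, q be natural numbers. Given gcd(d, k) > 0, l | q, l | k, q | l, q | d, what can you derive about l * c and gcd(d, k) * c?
l * c ≤ gcd(d, k) * c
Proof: q | l and l | q, hence q = l. Because q | d, l | d. l | k, so l | gcd(d, k). Since gcd(d, k) > 0, l ≤ gcd(d, k). Then l * c ≤ gcd(d, k) * c.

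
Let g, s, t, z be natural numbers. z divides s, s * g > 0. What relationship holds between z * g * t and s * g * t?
z * g * t ≤ s * g * t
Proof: Since z divides s, z * g divides s * g. Since s * g > 0, z * g ≤ s * g. By multiplying by a non-negative, z * g * t ≤ s * g * t.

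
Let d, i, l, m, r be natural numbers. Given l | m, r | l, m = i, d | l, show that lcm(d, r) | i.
From d | l and r | l, lcm(d, r) | l. From m = i and l | m, l | i. Since lcm(d, r) | l, lcm(d, r) | i.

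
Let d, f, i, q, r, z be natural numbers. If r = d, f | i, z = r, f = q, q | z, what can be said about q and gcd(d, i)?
q | gcd(d, i)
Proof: z = r and q | z, thus q | r. r = d, so q | d. f = q and f | i, so q | i. q | d, so q | gcd(d, i).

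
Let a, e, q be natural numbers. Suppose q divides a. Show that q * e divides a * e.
From q divides a, by multiplying both sides, q * e divides a * e.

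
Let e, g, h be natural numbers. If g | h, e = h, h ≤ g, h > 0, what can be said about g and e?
g = e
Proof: g | h and h > 0, thus g ≤ h. Because h ≤ g, h = g. From e = h, e = g. Then g = e.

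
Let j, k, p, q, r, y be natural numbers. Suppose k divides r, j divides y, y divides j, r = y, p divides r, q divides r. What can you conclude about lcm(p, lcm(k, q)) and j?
lcm(p, lcm(k, q)) divides j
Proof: y divides j and j divides y, thus y = j. Because r = y, r = j. From k divides r and q divides r, lcm(k, q) divides r. Since p divides r, lcm(p, lcm(k, q)) divides r. Since r = j, lcm(p, lcm(k, q)) divides j.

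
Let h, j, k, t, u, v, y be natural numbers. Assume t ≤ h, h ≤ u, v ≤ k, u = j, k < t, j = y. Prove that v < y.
Because u = j and j = y, u = y. k < t and t ≤ h, thus k < h. Because h ≤ u, k < u. From v ≤ k, v < u. From u = y, v < y.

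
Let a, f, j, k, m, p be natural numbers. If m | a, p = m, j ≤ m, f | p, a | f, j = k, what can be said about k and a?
k ≤ a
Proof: Since a | f and f | p, a | p. Since p = m, a | m. m | a, so m = a. j = k and j ≤ m, hence k ≤ m. Since m = a, k ≤ a.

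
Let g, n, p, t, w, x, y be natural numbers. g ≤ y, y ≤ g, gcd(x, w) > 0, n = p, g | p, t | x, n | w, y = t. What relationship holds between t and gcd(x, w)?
t ≤ gcd(x, w)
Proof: g ≤ y and y ≤ g, therefore g = y. From y = t, g = t. Since g | p, t | p. n = p and n | w, thus p | w. t | p, so t | w. Since t | x, t | gcd(x, w). Since gcd(x, w) > 0, t ≤ gcd(x, w).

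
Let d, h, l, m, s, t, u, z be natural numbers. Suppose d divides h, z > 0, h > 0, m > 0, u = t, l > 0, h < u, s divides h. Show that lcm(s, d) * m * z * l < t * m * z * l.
s divides h and d divides h, hence lcm(s, d) divides h. h > 0, so lcm(s, d) ≤ h. u = t and h < u, thus h < t. From lcm(s, d) ≤ h, lcm(s, d) < t. Since m > 0, by multiplying by a positive, lcm(s, d) * m < t * m. Since z > 0, by multiplying by a positive, lcm(s, d) * m * z < t * m * z. Since l > 0, by multiplying by a positive, lcm(s, d) * m * z * l < t * m * z * l.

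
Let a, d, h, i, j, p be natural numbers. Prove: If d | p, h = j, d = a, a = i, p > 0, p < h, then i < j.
Since d = a and d | p, a | p. Since a = i, i | p. p > 0, so i ≤ p. h = j and p < h, so p < j. Since i ≤ p, i < j.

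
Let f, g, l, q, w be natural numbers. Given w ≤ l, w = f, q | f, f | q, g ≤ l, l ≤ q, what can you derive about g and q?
g ≤ q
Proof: f | q and q | f, thus f = q. w = f, so w = q. Since w ≤ l, q ≤ l. l ≤ q, so l = q. g ≤ l, so g ≤ q.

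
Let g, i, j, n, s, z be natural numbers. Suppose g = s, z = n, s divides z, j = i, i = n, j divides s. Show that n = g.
Because z = n and s divides z, s divides n. j = i and i = n, thus j = n. j divides s, so n divides s. Since s divides n, s = n. g = s, so g = n. Then n = g.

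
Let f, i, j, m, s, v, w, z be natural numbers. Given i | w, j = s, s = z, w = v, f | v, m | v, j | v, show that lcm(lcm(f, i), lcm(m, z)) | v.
w = v and i | w, hence i | v. f | v, so lcm(f, i) | v. j = s and s = z, so j = z. Since j | v, z | v. m | v, so lcm(m, z) | v. Since lcm(f, i) | v, lcm(lcm(f, i), lcm(m, z)) | v.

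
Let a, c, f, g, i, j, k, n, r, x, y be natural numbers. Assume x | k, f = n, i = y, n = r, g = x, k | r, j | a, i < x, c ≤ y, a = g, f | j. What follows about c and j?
c < j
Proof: x | k and k | r, thus x | r. f = n and n = r, therefore f = r. f | j, so r | j. Since x | r, x | j. Since a = g and j | a, j | g. g = x, so j | x. Since x | j, x = j. i = y and i < x, hence y < x. x = j, so y < j. Since c ≤ y, c < j.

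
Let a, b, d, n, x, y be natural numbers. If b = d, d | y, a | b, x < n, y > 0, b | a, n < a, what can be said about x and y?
x < y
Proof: From a | b and b | a, a = b. b = d, so a = d. x < n and n < a, thus x < a. a = d, so x < d. d | y and y > 0, so d ≤ y. From x < d, x < y.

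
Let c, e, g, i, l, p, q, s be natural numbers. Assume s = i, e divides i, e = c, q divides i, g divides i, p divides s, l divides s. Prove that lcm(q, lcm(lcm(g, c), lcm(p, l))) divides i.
e = c and e divides i, thus c divides i. g divides i, so lcm(g, c) divides i. Since p divides s and l divides s, lcm(p, l) divides s. Because s = i, lcm(p, l) divides i. From lcm(g, c) divides i, lcm(lcm(g, c), lcm(p, l)) divides i. Since q divides i, lcm(q, lcm(lcm(g, c), lcm(p, l))) divides i.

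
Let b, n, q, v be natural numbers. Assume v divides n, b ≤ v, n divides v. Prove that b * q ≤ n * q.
v divides n and n divides v, thus v = n. Since b ≤ v, b ≤ n. By multiplying by a non-negative, b * q ≤ n * q.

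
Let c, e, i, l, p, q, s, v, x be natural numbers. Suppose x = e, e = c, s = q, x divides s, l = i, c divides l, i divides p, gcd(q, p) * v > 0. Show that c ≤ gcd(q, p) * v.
From x = e and e = c, x = c. s = q and x divides s, hence x divides q. x = c, so c divides q. Because l = i and c divides l, c divides i. Since i divides p, c divides p. c divides q, so c divides gcd(q, p). Then c divides gcd(q, p) * v. Since gcd(q, p) * v > 0, c ≤ gcd(q, p) * v.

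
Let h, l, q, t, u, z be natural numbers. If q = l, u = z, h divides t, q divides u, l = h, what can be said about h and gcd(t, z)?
h divides gcd(t, z)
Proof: From q = l and q divides u, l divides u. Since u = z, l divides z. Since l = h, h divides z. h divides t, so h divides gcd(t, z).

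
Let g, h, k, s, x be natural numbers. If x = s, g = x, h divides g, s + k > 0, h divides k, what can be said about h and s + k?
h ≤ s + k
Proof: From g = x and h divides g, h divides x. Since x = s, h divides s. h divides k, so h divides s + k. Since s + k > 0, h ≤ s + k.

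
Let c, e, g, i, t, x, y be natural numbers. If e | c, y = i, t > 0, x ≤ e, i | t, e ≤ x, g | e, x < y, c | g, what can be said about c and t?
c < t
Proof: x ≤ e and e ≤ x, hence x = e. Because c | g and g | e, c | e. e | c, so e = c. x = e, so x = c. Because y = i and x < y, x < i. x = c, so c < i. i | t and t > 0, hence i ≤ t. Since c < i, c < t.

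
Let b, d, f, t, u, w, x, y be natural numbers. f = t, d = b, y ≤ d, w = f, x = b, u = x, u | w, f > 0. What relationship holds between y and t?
y ≤ t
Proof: Because d = b and y ≤ d, y ≤ b. u = x and u | w, therefore x | w. x = b, so b | w. Since w = f, b | f. Since f > 0, b ≤ f. y ≤ b, so y ≤ f. Since f = t, y ≤ t.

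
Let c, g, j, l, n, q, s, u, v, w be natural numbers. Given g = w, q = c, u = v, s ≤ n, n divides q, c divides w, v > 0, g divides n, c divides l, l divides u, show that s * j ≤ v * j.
g = w and g divides n, thus w divides n. From c divides w, c divides n. q = c and n divides q, thus n divides c. Since c divides n, c = n. c divides l and l divides u, thus c divides u. Since u = v, c divides v. Since c = n, n divides v. Since v > 0, n ≤ v. Since s ≤ n, s ≤ v. By multiplying by a non-negative, s * j ≤ v * j.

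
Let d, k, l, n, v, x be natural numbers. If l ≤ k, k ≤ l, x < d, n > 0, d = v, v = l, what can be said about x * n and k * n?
x * n < k * n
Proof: l ≤ k and k ≤ l, thus l = k. v = l, so v = k. d = v, so d = k. x < d, so x < k. Since n > 0, x * n < k * n.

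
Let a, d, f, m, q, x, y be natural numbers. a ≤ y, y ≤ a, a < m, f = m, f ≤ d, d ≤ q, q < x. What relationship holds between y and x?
y < x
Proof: Because a ≤ y and y ≤ a, a = y. Since a < m, y < m. Because f ≤ d and d ≤ q, f ≤ q. Since f = m, m ≤ q. Since q < x, m < x. Since y < m, y < x.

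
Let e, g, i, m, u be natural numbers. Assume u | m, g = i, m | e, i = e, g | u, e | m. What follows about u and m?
u = m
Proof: Since g = i and i = e, g = e. e | m and m | e, hence e = m. Since g = e, g = m. Since g | u, m | u. u | m, so u = m.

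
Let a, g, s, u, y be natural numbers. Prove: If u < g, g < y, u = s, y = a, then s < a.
u = s and u < g, thus s < g. y = a and g < y, hence g < a. Since s < g, s < a.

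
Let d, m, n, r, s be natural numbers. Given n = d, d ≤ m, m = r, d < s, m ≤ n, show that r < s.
n = d and m ≤ n, so m ≤ d. Since d ≤ m, d = m. m = r, so d = r. d < s, so r < s.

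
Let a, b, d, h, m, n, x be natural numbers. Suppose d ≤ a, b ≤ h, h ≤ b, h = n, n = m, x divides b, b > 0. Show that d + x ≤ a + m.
b ≤ h and h ≤ b, so b = h. Since h = n, b = n. Since n = m, b = m. x divides b and b > 0, therefore x ≤ b. b = m, so x ≤ m. Since d ≤ a, d + x ≤ a + m.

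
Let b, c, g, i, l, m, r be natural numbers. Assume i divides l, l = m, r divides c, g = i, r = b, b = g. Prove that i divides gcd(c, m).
Because b = g and g = i, b = i. Since r = b and r divides c, b divides c. Since b = i, i divides c. l = m and i divides l, so i divides m. i divides c, so i divides gcd(c, m).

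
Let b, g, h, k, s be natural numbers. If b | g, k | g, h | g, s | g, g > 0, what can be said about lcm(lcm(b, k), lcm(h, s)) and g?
lcm(lcm(b, k), lcm(h, s)) ≤ g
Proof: b | g and k | g, therefore lcm(b, k) | g. Since h | g and s | g, lcm(h, s) | g. lcm(b, k) | g, so lcm(lcm(b, k), lcm(h, s)) | g. Since g > 0, lcm(lcm(b, k), lcm(h, s)) ≤ g.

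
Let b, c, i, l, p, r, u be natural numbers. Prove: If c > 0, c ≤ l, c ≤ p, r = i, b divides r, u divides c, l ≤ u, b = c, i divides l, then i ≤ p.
r = i and b divides r, hence b divides i. Since b = c, c divides i. From u divides c and c > 0, u ≤ c. l ≤ u, so l ≤ c. Since c ≤ l, l = c. Since i divides l, i divides c. Since c divides i, c = i. c ≤ p, so i ≤ p.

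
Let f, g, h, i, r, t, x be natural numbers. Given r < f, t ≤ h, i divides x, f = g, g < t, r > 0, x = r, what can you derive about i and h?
i < h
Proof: Because x = r and i divides x, i divides r. Since r > 0, i ≤ r. r < f, so i < f. f = g, so i < g. Since g < t and t ≤ h, g < h. i < g, so i < h.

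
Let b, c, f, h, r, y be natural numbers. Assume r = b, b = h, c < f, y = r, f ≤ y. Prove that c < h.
Because r = b and b = h, r = h. Because y = r and f ≤ y, f ≤ r. Because c < f, c < r. From r = h, c < h.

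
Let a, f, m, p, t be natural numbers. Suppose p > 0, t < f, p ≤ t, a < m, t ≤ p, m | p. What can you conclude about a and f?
a < f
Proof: Since p ≤ t and t ≤ p, p = t. Because m | p and p > 0, m ≤ p. p = t, so m ≤ t. Since t < f, m < f. Since a < m, a < f.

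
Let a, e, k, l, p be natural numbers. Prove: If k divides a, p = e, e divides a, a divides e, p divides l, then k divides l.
From e divides a and a divides e, e = a. Since p = e, p = a. Because p divides l, a divides l. Since k divides a, k divides l.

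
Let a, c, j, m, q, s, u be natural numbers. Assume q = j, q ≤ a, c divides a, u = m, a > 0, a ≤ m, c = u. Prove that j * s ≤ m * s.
c = u and u = m, so c = m. c divides a, so m divides a. a > 0, so m ≤ a. Since a ≤ m, a = m. q = j and q ≤ a, so j ≤ a. Since a = m, j ≤ m. By multiplying by a non-negative, j * s ≤ m * s.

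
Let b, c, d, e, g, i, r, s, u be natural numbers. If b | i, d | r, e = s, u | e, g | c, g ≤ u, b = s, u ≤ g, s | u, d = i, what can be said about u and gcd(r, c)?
u | gcd(r, c)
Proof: Because e = s and u | e, u | s. Since s | u, s = u. b = s, so b = u. d = i and d | r, hence i | r. Since b | i, b | r. Since b = u, u | r. g ≤ u and u ≤ g, therefore g = u. Since g | c, u | c. Since u | r, u | gcd(r, c).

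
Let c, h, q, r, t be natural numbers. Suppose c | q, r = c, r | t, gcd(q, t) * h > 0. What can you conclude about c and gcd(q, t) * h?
c ≤ gcd(q, t) * h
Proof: r = c and r | t, hence c | t. From c | q, c | gcd(q, t). Then c | gcd(q, t) * h. gcd(q, t) * h > 0, so c ≤ gcd(q, t) * h.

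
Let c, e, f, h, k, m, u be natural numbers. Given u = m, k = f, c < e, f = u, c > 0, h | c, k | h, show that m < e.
k = f and f = u, therefore k = u. Since k | h, u | h. Since h | c, u | c. Since u = m, m | c. Since c > 0, m ≤ c. Since c < e, m < e.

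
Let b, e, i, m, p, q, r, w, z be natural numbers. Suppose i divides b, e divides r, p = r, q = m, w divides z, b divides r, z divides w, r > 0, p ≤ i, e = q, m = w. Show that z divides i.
w divides z and z divides w, hence w = z. m = w, so m = z. p = r and p ≤ i, therefore r ≤ i. Since i divides b and b divides r, i divides r. r > 0, so i ≤ r. Because r ≤ i, r = i. e = q and e divides r, therefore q divides r. q = m, so m divides r. r = i, so m divides i. Since m = z, z divides i.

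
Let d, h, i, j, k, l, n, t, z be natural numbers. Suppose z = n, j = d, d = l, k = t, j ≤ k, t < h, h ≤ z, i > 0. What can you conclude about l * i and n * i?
l * i < n * i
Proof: From j = d and d = l, j = l. k = t and j ≤ k, thus j ≤ t. Since j = l, l ≤ t. t < h, so l < h. Since h ≤ z, l < z. z = n, so l < n. Using i > 0 and multiplying by a positive, l * i < n * i.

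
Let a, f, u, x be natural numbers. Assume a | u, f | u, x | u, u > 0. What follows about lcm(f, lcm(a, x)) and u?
lcm(f, lcm(a, x)) ≤ u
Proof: a | u and x | u, hence lcm(a, x) | u. f | u, so lcm(f, lcm(a, x)) | u. u > 0, so lcm(f, lcm(a, x)) ≤ u.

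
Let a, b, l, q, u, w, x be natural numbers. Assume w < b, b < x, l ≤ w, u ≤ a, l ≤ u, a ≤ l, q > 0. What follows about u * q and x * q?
u * q < x * q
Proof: u ≤ a and a ≤ l, therefore u ≤ l. Since l ≤ u, l = u. Since l ≤ w, u ≤ w. w < b, so u < b. Since b < x, u < x. q > 0, so u * q < x * q.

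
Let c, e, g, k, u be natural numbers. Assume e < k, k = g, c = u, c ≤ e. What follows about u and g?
u < g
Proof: Since c = u and c ≤ e, u ≤ e. Since k = g and e < k, e < g. u ≤ e, so u < g.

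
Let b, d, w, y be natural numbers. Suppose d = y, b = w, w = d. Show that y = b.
b = w and w = d, thus b = d. Because d = y, b = y. Then y = b.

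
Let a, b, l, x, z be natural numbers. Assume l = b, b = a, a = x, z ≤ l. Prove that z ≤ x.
l = b and b = a, thus l = a. a = x, so l = x. Since z ≤ l, z ≤ x.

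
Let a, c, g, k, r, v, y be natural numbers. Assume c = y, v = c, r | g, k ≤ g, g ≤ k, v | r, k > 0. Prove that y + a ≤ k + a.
From v = c and c = y, v = y. g ≤ k and k ≤ g, thus g = k. From v | r and r | g, v | g. g = k, so v | k. k > 0, so v ≤ k. From v = y, y ≤ k. Then y + a ≤ k + a.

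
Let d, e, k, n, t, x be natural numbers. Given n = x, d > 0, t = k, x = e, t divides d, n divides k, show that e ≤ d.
n = x and x = e, so n = e. Since t = k and t divides d, k divides d. n divides k, so n divides d. d > 0, so n ≤ d. Since n = e, e ≤ d.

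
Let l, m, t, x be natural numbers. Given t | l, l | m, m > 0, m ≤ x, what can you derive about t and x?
t ≤ x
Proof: t | l and l | m, so t | m. m > 0, so t ≤ m. m ≤ x, so t ≤ x.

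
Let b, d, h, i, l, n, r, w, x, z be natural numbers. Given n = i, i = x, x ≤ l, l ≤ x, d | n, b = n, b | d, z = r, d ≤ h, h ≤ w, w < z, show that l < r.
n = i and i = x, therefore n = x. x ≤ l and l ≤ x, hence x = l. Since n = x, n = l. From b = n and b | d, n | d. d | n, so d = n. Because d ≤ h and h ≤ w, d ≤ w. w < z, so d < z. From z = r, d < r. d = n, so n < r. n = l, so l < r.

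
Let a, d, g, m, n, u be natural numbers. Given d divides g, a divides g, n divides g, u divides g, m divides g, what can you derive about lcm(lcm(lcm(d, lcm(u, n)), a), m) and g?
lcm(lcm(lcm(d, lcm(u, n)), a), m) divides g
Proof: From u divides g and n divides g, lcm(u, n) divides g. Since d divides g, lcm(d, lcm(u, n)) divides g. From a divides g, lcm(lcm(d, lcm(u, n)), a) divides g. Since m divides g, lcm(lcm(lcm(d, lcm(u, n)), a), m) divides g.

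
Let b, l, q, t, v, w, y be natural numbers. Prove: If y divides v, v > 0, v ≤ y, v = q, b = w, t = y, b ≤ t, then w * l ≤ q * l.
y divides v and v > 0, therefore y ≤ v. v ≤ y, so y = v. v = q, so y = q. Because t = y and b ≤ t, b ≤ y. Since b = w, w ≤ y. y = q, so w ≤ q. By multiplying by a non-negative, w * l ≤ q * l.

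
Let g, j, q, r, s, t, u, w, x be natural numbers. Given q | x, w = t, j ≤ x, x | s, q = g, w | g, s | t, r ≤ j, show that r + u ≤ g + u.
x | s and s | t, hence x | t. w = t and w | g, thus t | g. x | t, so x | g. Since q = g and q | x, g | x. Because x | g, x = g. r ≤ j and j ≤ x, so r ≤ x. Since x = g, r ≤ g. Then r + u ≤ g + u.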